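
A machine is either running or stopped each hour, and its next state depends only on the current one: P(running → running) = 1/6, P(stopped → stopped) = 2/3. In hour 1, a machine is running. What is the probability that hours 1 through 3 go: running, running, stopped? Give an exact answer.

Hour 1 is given. For each transition, use the conditional probability from the current state:
P(running | running) = 1/6; P(stopped | running) = 5/6.
P = 1/6 × 5/6 = 5/36.

5/36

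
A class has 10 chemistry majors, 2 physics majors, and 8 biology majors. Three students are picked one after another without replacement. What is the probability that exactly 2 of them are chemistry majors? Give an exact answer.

15/38

One ordering (chemistry majors drawn first) has probability 10/20 × 9/19 × 10/18 = 900/6840 = 5/38.
There are C(3,2) = 3 such orderings, each equally likely, so P = 3 × 5/38 = 15/38.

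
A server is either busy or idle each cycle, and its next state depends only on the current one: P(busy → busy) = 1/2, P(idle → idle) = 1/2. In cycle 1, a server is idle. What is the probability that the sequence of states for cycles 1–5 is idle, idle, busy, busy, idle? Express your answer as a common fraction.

Cycle 1 is given. For each transition, use the conditional probability from the current state:
P(idle | idle) = 1/2; P(busy | idle) = 1/2; P(busy | busy) = 1/2; P(idle | busy) = 1/2.
P = 1/2 × 1/2 × 1/2 × 1/2 = 1/16.

1/16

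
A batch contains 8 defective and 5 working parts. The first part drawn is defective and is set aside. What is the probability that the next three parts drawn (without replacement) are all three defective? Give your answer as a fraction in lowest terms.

With the first part removed, 7 defective remain out of 12.
P = 7/12 × 6/11 × 5/10 = 210/1320 = 7/44.

7/44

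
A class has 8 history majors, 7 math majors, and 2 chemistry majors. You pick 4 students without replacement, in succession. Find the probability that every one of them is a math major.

P(every draw is a math major) = 7/17 × 6/16 × 5/15 × 4/14 = 840/57120 = 1/68.

1/68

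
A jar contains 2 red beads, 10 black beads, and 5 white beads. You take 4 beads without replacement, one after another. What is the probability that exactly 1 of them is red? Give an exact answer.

One ordering (red drawn first) has probability 2/17 × 15/16 × 14/15 × 13/14 = 5460/57120 = 13/136.
There are C(4,1) = 4 such orderings, each equally likely, so P = 4 × 13/136 = 13/34.

13/34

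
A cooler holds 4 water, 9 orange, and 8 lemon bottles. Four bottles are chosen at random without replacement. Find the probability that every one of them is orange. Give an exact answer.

2/95

P(all orange) = 9/21 × 8/20 × 7/19 × 6/18 = 3024/143640 = 2/95.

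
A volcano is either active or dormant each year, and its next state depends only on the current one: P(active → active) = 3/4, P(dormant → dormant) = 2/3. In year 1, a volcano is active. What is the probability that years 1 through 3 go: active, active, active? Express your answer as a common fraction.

Year 1 is given. For each transition, use the conditional probability from the current state:
P(active | active) = 3/4; P(active | active) = 3/4.
P = 3/4 × 3/4 = 9/16.

9/16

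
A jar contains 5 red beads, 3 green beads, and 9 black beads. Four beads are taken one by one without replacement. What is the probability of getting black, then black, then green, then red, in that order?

9/476

Multiply the probability of each draw given the previous ones:
P = 9/17 × 8/16 × 3/15 × 5/14 = 1080/57120 = 9/476.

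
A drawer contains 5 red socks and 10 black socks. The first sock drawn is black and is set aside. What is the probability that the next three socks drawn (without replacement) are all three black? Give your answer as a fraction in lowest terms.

With the first sock removed, 9 black remain out of 14.
P = 9/14 × 8/13 × 7/12 = 504/2184 = 3/13.

3/13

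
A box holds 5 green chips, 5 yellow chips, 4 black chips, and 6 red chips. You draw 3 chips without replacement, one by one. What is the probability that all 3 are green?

P = 5/20 × 4/19 × 3/18 = 60/6840 = 1/114.

1/114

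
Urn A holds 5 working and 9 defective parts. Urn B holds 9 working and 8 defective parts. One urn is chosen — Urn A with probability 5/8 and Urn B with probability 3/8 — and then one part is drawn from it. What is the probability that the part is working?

From Urn A: P(working) = 5/14.
From Urn B: P(working) = 9/17.
Total probability = (5/8)(5/14) + (3/8)(9/17) = 803/1904.

803/1904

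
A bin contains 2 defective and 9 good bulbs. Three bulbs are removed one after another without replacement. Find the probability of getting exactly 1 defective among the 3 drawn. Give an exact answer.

24/55

One ordering (defective drawn first) has probability 2/11 × 9/10 × 8/9 = 144/990 = 8/55.
There are C(3,1) = 3 such orderings, each equally likely, so P = 3 × 8/55 = 24/55.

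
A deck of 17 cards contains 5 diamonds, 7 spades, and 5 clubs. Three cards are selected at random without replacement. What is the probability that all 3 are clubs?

1/68

P(all clubs) = 5/17 × 4/16 × 3/15 = 60/4080 = 1/68.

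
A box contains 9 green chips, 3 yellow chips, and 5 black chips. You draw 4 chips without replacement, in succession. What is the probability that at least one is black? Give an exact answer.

377/476

P(no black) = 12/17 × 11/16 × 10/15 × 9/14 = 11880/57120 = 99/476.
P(at least one) = 1 − 99/476 = 377/476.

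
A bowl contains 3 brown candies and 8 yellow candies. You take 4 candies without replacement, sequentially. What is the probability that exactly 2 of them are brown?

One ordering (brown drawn first) has probability 3/11 × 2/10 × 8/9 × 7/8 = 336/7920 = 7/165.
There are C(4,2) = 6 such orderings, each equally likely, so P = 6 × 7/165 = 14/55.

14/55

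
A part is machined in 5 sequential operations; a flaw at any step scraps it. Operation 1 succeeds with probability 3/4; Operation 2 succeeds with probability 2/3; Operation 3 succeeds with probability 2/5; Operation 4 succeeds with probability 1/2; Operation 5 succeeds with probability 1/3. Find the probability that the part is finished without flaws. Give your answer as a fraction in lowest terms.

1/30

The events are sequential, so multiply the conditional probabilities:
P = 3/4 × 2/3 × 2/5 × 1/2 × 1/3 = 12/360 = 1/30.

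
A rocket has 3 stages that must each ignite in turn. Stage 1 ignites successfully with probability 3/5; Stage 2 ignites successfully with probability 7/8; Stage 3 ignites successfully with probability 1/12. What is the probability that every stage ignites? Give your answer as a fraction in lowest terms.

7/160

Each stage is reached only if all earlier stages succeed, so
P = 3/5 × 7/8 × 1/12 = 21/480 = 7/160.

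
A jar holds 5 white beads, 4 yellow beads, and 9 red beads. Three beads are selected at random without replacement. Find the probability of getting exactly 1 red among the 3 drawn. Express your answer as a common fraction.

One ordering (red drawn first) has probability 9/18 × 9/17 × 8/16 = 648/4896 = 9/68.
There are C(3,1) = 3 such orderings, each equally likely, so P = 3 × 9/68 = 27/68.

27/68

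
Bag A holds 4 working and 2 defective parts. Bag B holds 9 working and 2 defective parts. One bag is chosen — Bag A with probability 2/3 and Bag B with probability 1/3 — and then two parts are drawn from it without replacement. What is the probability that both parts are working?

16/33

From Bag A: P(both working) = (4/6)(3/5) = 2/5.
From Bag B: P(both working) = (9/11)(8/10) = 36/55.
Total probability = (2/3)(2/5) + (1/3)(36/55) = 16/33.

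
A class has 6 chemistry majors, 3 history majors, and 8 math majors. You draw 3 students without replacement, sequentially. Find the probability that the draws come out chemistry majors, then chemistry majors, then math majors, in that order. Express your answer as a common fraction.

Each draw changes the counts, so multiply the conditional probabilities along the sequence:
P = 6/17 × 5/16 × 8/15 = 240/4080 = 1/17.

1/17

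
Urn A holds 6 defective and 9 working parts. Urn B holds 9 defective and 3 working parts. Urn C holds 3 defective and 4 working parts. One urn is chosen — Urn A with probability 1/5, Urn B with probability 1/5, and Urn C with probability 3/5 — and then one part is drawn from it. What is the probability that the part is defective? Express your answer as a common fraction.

341/700

From Urn A: P(defective) = 6/15.
From Urn B: P(defective) = 9/12.
From Urn C: P(defective) = 3/7.
Total probability = (1/5)(6/15) + (1/5)(9/12) + (3/5)(3/7) = 341/700.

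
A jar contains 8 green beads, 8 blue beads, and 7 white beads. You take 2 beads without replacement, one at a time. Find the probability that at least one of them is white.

P(no white) = 16/23 × 15/22 = 240/506 = 120/253.
P(at least one) = 1 − 120/253 = 133/253.

133/253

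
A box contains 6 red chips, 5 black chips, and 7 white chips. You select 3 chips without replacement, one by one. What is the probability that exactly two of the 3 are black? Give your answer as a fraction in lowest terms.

One ordering (black drawn first) has probability 5/18 × 4/17 × 13/16 = 260/4896 = 65/1224.
There are C(3,2) = 3 such orderings, each equally likely, so P = 3 × 65/1224 = 65/408.

65/408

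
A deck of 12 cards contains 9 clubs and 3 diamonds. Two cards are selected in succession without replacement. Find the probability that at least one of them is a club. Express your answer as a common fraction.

21/22

P(no clubs) = 3/12 × 2/11 = 6/132 = 1/22.
P(at least one) = 1 − 1/22 = 21/22.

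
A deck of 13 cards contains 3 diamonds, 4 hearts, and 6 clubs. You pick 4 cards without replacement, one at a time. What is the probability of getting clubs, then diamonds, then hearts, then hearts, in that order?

9/715

Each draw changes the counts, so multiply the conditional probabilities along the sequence:
P = 6/13 × 3/12 × 4/11 × 3/10 = 216/17160 = 9/715.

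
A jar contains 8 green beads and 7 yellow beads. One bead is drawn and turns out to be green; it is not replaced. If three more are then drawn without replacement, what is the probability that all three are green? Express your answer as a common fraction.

5/52

With the first bead removed, 7 green remain out of 14.
P = 7/14 × 6/13 × 5/12 = 210/2184 = 5/52.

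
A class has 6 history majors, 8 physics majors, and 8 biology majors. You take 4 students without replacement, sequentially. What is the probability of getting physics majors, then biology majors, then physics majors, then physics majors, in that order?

16/1045

Multiply the probability of each draw given the previous ones:
P = 8/22 × 8/21 × 7/20 × 6/19 = 2688/175560 = 16/1045.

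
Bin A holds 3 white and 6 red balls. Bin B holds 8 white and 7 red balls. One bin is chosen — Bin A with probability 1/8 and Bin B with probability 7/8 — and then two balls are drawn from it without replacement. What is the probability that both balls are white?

39/160

From Bin A: P(both white) = (3/9)(2/8) = 1/12.
From Bin B: P(both white) = (8/15)(7/14) = 4/15.
Total probability = (1/8)(1/12) + (7/8)(4/15) = 39/160.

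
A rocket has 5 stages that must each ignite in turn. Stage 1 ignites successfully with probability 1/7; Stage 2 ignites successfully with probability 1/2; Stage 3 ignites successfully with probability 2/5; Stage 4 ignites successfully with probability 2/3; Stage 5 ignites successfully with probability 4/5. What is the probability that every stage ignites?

8/525

Multiplying along the chain,
P = 1/7 × 1/2 × 2/5 × 2/3 × 4/5 = 16/1050 = 8/525.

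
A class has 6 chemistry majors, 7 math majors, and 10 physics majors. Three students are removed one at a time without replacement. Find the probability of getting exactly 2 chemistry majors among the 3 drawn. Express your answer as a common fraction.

One ordering (chemistry majors drawn first) has probability 6/23 × 5/22 × 17/21 = 510/10626 = 85/1771.
There are C(3,2) = 3 such orderings, each equally likely, so P = 3 × 85/1771 = 255/1771.

255/1771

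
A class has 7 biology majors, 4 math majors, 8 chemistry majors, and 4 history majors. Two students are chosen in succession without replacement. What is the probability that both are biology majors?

P(every draw is a biology major) = 7/23 × 6/22 = 42/506 = 21/253.

21/253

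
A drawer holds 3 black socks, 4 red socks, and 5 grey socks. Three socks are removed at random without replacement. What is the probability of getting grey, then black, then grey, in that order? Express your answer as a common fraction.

Each draw changes the counts, so multiply the conditional probabilities along the sequence:
P = 5/12 × 3/11 × 4/10 = 60/1320 = 1/22.

1/22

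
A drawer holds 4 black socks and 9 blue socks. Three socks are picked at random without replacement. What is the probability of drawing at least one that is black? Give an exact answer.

101/143

P(no black) = 9/13 × 8/12 × 7/11 = 504/1716 = 42/143.
P(at least one) = 1 − 42/143 = 101/143.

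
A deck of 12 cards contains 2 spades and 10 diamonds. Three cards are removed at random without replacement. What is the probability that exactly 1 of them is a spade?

9/22

One ordering (a spade drawn first) has probability 2/12 × 10/11 × 9/10 = 180/1320 = 3/22.
There are C(3,1) = 3 such orderings, each equally likely, so P = 3 × 3/22 = 9/22.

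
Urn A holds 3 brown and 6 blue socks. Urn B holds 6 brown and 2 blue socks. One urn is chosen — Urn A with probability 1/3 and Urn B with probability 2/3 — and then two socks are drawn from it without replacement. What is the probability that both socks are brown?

From Urn A: P(both brown) = (3/9)(2/8) = 1/12.
From Urn B: P(both brown) = (6/8)(5/7) = 15/28.
Total probability = (1/3)(1/12) + (2/3)(15/28) = 97/252.

97/252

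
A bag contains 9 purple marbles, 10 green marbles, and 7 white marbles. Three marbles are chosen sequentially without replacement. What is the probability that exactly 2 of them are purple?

One ordering (purple drawn first) has probability 9/26 × 8/25 × 17/24 = 1224/15600 = 51/650.
There are C(3,2) = 3 such orderings, each equally likely, so P = 3 × 51/650 = 153/650.

153/650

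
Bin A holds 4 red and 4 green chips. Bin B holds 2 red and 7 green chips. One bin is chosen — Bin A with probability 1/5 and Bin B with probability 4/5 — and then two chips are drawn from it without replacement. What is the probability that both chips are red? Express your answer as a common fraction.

From Bin A: P(both red) = (4/8)(3/7) = 3/14.
From Bin B: P(both red) = (2/9)(1/8) = 1/36.
Total probability = (1/5)(3/14) + (4/5)(1/36) = 41/630.

41/630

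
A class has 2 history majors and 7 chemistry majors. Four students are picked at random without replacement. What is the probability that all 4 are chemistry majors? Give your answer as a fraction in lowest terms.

5/18

P = 7/9 × 6/8 × 5/7 × 4/6 = 840/3024 = 5/18.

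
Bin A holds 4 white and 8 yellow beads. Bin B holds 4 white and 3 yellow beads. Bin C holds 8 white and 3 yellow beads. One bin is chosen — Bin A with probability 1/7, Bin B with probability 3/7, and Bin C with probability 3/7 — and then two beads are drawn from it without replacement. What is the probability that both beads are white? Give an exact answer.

953/2695

From Bin A: P(both white) = (4/12)(3/11) = 1/11.
From Bin B: P(both white) = (4/7)(3/6) = 2/7.
From Bin C: P(both white) = (8/11)(7/10) = 28/55.
Total probability = (1/7)(1/11) + (3/7)(2/7) + (3/7)(28/55) = 953/2695.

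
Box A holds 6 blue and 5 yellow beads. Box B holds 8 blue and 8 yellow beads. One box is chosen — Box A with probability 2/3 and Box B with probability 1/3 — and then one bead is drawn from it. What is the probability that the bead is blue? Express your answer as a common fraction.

35/66

From Box A: P(blue) = 6/11.
From Box B: P(blue) = 8/16.
Total probability = (2/3)(6/11) + (1/3)(8/16) = 35/66.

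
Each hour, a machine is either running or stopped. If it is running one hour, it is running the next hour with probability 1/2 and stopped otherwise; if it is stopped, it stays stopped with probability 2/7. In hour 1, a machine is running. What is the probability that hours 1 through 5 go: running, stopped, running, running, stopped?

Hour 1 is given. For each transition, use the conditional probability from the current state:
P(stopped | running) = 1/2; P(running | stopped) = 5/7; P(running | running) = 1/2; P(stopped | running) = 1/2.
P = 1/2 × 5/7 × 1/2 × 1/2 = 5/56.

5/56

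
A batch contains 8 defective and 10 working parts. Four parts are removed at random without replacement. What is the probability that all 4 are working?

P(all working) = 10/18 × 9/17 × 8/16 × 7/15 = 5040/73440 = 7/102.

7/102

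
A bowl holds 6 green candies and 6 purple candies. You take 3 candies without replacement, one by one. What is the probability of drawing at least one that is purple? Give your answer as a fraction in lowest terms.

10/11

P(no purple) = 6/12 × 5/11 × 4/10 = 120/1320 = 1/11.
P(at least one) = 1 − 1/11 = 10/11.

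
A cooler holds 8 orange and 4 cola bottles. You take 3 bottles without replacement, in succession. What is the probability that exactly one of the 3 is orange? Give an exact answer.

12/55

One ordering (orange drawn first) has probability 8/12 × 4/11 × 3/10 = 96/1320 = 4/55.
There are C(3,1) = 3 such orderings, each equally likely, so P = 3 × 4/55 = 12/55.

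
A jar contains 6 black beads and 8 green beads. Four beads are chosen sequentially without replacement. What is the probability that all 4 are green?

10/143

P(every draw is green) = 8/14 × 7/13 × 6/12 × 5/11 = 1680/24024 = 10/143.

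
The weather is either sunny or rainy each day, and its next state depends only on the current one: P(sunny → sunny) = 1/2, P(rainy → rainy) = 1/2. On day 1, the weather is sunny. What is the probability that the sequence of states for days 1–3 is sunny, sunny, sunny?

Day 1 is given. For each transition, use the conditional probability from the current state:
P(sunny | sunny) = 1/2; P(sunny | sunny) = 1/2.
P = 1/2 × 1/2 = 1/4.

1/4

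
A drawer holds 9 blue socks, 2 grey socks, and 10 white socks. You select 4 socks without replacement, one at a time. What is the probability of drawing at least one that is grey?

P(no grey) = 19/21 × 18/20 × 17/19 × 16/18 = 93024/143640 = 68/105.
P(at least one) = 1 − 68/105 = 37/105.

37/105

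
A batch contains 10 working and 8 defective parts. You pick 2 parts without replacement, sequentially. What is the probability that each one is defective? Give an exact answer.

P = 8/18 × 7/17 = 56/306 = 28/153.

28/153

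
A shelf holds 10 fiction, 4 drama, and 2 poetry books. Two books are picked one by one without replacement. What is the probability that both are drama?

P(every draw is drama) = 4/16 × 3/15 = 12/240 = 1/20.

1/20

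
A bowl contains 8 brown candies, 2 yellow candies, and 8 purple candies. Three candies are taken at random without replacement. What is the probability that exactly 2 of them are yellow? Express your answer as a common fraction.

1/51

One ordering (yellow drawn first) has probability 2/18 × 1/17 × 16/16 = 32/4896 = 1/153.
There are C(3,2) = 3 such orderings, each equally likely, so P = 3 × 1/153 = 1/51.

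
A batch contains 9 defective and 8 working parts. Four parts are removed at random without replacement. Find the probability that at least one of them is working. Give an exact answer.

P(no working) = 9/17 × 8/16 × 7/15 × 6/14 = 3024/57120 = 9/170.
P(at least one) = 1 − 9/170 = 161/170.

161/170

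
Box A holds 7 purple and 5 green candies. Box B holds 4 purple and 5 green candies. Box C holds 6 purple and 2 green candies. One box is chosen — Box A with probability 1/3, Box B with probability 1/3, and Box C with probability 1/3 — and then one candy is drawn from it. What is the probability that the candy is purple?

16/27

From Box A: P(purple) = 7/12.
From Box B: P(purple) = 4/9.
From Box C: P(purple) = 6/8.
Total probability = (1/3)(7/12) + (1/3)(4/9) + (1/3)(6/8) = 16/27.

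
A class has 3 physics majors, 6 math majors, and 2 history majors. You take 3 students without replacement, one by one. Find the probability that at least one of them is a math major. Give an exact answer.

P(no math majors) = 5/11 × 4/10 × 3/9 = 60/990 = 2/33.
P(at least one) = 1 − 2/33 = 31/33.

31/33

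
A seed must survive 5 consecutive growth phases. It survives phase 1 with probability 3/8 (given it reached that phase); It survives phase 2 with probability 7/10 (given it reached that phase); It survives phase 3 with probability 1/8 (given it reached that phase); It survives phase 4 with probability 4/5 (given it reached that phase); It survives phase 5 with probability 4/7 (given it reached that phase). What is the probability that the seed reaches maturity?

3/200

Multiplying along the chain,
P = 3/8 × 7/10 × 1/8 × 4/5 × 4/7 = 336/22400 = 3/200.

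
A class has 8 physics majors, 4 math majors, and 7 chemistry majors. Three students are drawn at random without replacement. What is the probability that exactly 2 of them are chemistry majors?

One ordering (chemistry majors drawn first) has probability 7/19 × 6/18 × 12/17 = 504/5814 = 28/323.
There are C(3,2) = 3 such orderings, each equally likely, so P = 3 × 28/323 = 84/323.

84/323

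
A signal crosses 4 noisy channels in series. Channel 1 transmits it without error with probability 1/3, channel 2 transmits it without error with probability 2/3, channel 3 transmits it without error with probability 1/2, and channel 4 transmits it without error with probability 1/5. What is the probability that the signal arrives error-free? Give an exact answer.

The events are sequential, so multiply the conditional probabilities:
P = 1/3 × 2/3 × 1/2 × 1/5 = 2/90 = 1/45.

1/45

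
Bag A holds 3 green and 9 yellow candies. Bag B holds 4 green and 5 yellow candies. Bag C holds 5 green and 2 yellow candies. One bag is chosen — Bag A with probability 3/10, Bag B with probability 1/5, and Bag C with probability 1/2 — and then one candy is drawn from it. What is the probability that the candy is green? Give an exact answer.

From Bag A: P(green) = 3/12.
From Bag B: P(green) = 4/9.
From Bag C: P(green) = 5/7.
Total probability = (3/10)(3/12) + (1/5)(4/9) + (1/2)(5/7) = 1313/2520.

1313/2520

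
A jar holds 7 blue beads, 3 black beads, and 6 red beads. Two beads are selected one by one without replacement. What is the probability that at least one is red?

P(no red) = 10/16 × 9/15 = 90/240 = 3/8.
P(at least one) = 1 − 3/8 = 5/8.

5/8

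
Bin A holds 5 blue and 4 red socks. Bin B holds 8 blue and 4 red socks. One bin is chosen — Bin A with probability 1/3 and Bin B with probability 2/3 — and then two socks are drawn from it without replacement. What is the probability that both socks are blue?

223/594

From Bin A: P(both blue) = (5/9)(4/8) = 5/18.
From Bin B: P(both blue) = (8/12)(7/11) = 14/33.
Total probability = (1/3)(5/18) + (2/3)(14/33) = 223/594.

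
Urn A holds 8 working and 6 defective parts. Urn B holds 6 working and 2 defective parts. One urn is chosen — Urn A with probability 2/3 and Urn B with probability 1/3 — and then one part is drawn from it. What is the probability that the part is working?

From Urn A: P(working) = 8/14.
From Urn B: P(working) = 6/8.
Total probability = (2/3)(8/14) + (1/3)(6/8) = 53/84.

53/84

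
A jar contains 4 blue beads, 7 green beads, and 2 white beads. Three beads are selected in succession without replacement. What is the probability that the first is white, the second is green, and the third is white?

Multiply the probability of each draw given the previous ones:
P = 2/13 × 7/12 × 1/11 = 14/1716 = 7/858.

7/858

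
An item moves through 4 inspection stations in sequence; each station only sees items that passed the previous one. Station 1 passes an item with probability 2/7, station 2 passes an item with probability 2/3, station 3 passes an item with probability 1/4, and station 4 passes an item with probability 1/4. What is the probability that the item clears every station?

The events are sequential, so multiply the conditional probabilities:
P = 2/7 × 2/3 × 1/4 × 1/4 = 4/336 = 1/84.

1/84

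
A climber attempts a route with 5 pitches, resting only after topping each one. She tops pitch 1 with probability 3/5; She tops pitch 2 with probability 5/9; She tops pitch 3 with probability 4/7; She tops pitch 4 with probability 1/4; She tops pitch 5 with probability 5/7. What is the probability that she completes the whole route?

5/147

The events are sequential, so multiply the conditional probabilities:
P = 3/5 × 5/9 × 4/7 × 1/4 × 5/7 = 300/8820 = 5/147.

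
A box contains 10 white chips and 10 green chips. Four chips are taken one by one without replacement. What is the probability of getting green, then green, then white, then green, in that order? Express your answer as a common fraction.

20/323

Each draw changes the counts, so multiply the conditional probabilities along the sequence:
P = 10/20 × 9/19 × 10/18 × 8/17 = 7200/116280 = 20/323.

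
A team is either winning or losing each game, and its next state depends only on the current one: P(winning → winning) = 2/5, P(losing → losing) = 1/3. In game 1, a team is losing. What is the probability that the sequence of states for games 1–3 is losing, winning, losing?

Game 1 is given. For each transition, use the conditional probability from the current state:
P(winning | losing) = 2/3; P(losing | winning) = 3/5.
P = 2/3 × 3/5 = 6/15 = 2/5.

2/5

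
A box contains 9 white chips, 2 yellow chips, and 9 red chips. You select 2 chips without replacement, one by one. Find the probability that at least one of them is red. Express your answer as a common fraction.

P(no red) = 11/20 × 10/19 = 110/380 = 11/38.
P(at least one) = 1 − 11/38 = 27/38.

27/38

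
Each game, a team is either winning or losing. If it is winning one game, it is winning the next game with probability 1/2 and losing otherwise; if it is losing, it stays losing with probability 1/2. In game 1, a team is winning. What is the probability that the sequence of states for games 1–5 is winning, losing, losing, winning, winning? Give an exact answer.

Game 1 is given. For each transition, use the conditional probability from the current state:
P(losing | winning) = 1/2; P(losing | losing) = 1/2; P(winning | losing) = 1/2; P(winning | winning) = 1/2.
P = 1/2 × 1/2 × 1/2 × 1/2 = 1/16.

1/16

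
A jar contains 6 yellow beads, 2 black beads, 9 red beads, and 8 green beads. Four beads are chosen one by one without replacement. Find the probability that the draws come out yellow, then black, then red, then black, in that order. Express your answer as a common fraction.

Multiply the probability of each draw given the previous ones:
P = 6/25 × 2/24 × 9/23 × 1/22 = 108/303600 = 9/25300.

9/25300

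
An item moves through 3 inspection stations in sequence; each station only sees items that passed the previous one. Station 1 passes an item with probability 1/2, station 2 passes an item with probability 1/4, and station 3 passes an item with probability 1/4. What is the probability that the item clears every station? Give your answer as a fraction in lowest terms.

Each stage is reached only if all earlier stages succeed, so
P = 1/2 × 1/4 × 1/4 = 1/32.

1/32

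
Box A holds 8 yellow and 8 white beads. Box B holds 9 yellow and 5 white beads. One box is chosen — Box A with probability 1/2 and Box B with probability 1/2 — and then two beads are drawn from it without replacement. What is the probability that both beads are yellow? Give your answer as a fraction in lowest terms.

From Box A: P(both yellow) = (8/16)(7/15) = 7/30.
From Box B: P(both yellow) = (9/14)(8/13) = 36/91.
Total probability = (1/2)(7/30) + (1/2)(36/91) = 1717/5460.

1717/5460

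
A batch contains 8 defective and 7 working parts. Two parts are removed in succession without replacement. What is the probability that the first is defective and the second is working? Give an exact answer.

Each draw changes the counts, so multiply the conditional probabilities along the sequence:
P = 8/15 × 7/14 = 56/210 = 4/15.

4/15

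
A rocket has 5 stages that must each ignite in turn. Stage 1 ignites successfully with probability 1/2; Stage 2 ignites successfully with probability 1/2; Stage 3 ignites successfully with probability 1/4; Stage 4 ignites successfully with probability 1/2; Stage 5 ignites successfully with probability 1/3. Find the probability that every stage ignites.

1/96

The events are sequential, so multiply the conditional probabilities:
P = 1/2 × 1/2 × 1/4 × 1/2 × 1/3 = 1/96.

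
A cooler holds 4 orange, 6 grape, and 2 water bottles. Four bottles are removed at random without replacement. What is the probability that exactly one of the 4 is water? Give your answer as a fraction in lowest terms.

16/33

One ordering (water drawn first) has probability 2/12 × 10/11 × 9/10 × 8/9 = 1440/11880 = 4/33.
There are C(4,1) = 4 such orderings, each equally likely, so P = 4 × 4/33 = 16/33.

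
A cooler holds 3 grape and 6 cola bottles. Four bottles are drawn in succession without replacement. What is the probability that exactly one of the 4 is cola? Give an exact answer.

One ordering (cola drawn first) has probability 6/9 × 3/8 × 2/7 × 1/6 = 36/3024 = 1/84.
There are C(4,1) = 4 such orderings, each equally likely, so P = 4 × 1/84 = 1/21.

1/21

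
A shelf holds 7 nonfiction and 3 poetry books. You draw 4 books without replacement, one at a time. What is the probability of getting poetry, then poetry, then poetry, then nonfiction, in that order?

1/120

Each draw changes the counts, so multiply the conditional probabilities along the sequence:
P = 3/10 × 2/9 × 1/8 × 7/7 = 42/5040 = 1/120.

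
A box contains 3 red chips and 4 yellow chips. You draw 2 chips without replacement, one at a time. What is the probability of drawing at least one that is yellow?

6/7

P(no yellow) = 3/7 × 2/6 = 6/42 = 1/7.
P(at least one) = 1 − 1/7 = 6/7.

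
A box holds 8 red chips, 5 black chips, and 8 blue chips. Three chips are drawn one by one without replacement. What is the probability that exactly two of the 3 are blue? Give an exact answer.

One ordering (blue drawn first) has probability 8/21 × 7/20 × 13/19 = 728/7980 = 26/285.
There are C(3,2) = 3 such orderings, each equally likely, so P = 3 × 26/285 = 26/95.

26/95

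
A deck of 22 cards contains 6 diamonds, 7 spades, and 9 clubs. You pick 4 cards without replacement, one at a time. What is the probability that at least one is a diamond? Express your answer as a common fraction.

P(no diamonds) = 16/22 × 15/21 × 14/20 × 13/19 = 43680/175560 = 52/209.
P(at least one) = 1 − 52/209 = 157/209.

157/209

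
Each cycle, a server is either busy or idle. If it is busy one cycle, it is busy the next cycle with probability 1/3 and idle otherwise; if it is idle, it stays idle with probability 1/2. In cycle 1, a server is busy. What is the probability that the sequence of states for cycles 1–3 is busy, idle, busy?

Cycle 1 is given. For each transition, use the conditional probability from the current state:
P(idle | busy) = 2/3; P(busy | idle) = 1/2.
P = 2/3 × 1/2 = 2/6 = 1/3.

1/3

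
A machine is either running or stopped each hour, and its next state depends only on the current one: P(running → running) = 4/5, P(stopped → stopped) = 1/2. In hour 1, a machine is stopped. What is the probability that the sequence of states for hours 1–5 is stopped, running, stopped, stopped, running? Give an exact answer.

1/40

Hour 1 is given. For each transition, use the conditional probability from the current state:
P(running | stopped) = 1/2; P(stopped | running) = 1/5; P(stopped | stopped) = 1/2; P(running | stopped) = 1/2.
P = 1/2 × 1/5 × 1/2 × 1/2 = 1/40.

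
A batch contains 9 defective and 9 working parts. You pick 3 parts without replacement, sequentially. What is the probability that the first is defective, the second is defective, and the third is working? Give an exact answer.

Multiply the probability of each draw given the previous ones:
P = 9/18 × 8/17 × 9/16 = 648/4896 = 9/68.

9/68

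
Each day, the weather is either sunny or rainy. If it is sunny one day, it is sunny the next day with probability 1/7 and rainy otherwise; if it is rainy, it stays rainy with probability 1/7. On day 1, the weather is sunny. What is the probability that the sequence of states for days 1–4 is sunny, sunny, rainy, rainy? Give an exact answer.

6/343

Day 1 is given. For each transition, use the conditional probability from the current state:
P(sunny | sunny) = 1/7; P(rainy | sunny) = 6/7; P(rainy | rainy) = 1/7.
P = 1/7 × 6/7 × 1/7 = 6/343.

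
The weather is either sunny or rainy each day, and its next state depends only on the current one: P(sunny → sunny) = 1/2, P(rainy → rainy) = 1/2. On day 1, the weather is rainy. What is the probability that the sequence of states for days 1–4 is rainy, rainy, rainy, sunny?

Day 1 is given. For each transition, use the conditional probability from the current state:
P(rainy | rainy) = 1/2; P(rainy | rainy) = 1/2; P(sunny | rainy) = 1/2.
P = 1/2 × 1/2 × 1/2 = 1/8.

1/8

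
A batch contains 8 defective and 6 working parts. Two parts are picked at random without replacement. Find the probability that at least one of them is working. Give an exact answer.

P(no working) = 8/14 × 7/13 = 56/182 = 4/13.
P(at least one) = 1 − 4/13 = 9/13.

9/13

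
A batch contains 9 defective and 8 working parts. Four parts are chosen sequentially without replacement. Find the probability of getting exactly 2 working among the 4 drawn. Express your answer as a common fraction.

One ordering (working drawn first) has probability 8/17 × 7/16 × 9/15 × 8/14 = 4032/57120 = 6/85.
There are C(4,2) = 6 such orderings, each equally likely, so P = 6 × 6/85 = 36/85.

36/85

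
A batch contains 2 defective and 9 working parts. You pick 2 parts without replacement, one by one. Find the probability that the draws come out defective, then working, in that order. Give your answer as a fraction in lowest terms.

9/55

Multiply the probability of each draw given the previous ones:
P = 2/11 × 9/10 = 18/110 = 9/55.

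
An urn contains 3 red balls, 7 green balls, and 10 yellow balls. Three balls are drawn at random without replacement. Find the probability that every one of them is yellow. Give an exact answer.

2/19

P(all yellow) = 10/20 × 9/19 × 8/18 = 720/6840 = 2/19.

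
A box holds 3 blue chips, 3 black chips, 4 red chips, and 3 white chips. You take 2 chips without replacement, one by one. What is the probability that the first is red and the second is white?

1/13

Chain rule:
P = 4/13 × 3/12 = 12/156 = 1/13.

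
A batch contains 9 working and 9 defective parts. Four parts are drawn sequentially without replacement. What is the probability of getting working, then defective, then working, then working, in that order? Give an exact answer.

21/340

Multiply the probability of each draw given the previous ones:
P = 9/18 × 9/17 × 8/16 × 7/15 = 4536/73440 = 21/340.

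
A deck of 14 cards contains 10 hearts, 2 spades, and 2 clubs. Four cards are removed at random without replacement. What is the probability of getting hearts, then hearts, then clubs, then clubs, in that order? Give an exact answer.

Multiply the probability of each draw given the previous ones:
P = 10/14 × 9/13 × 2/12 × 1/11 = 180/24024 = 15/2002.

15/2002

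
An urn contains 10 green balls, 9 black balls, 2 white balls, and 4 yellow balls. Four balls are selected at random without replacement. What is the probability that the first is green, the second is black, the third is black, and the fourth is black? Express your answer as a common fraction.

Multiply the probability of each draw given the previous ones:
P = 10/25 × 9/24 × 8/23 × 7/22 = 5040/303600 = 21/1265.

21/1265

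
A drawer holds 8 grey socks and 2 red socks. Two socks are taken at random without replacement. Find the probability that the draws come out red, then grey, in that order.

Multiply the probability of each draw given the previous ones:
P = 2/10 × 8/9 = 16/90 = 8/45.

8/45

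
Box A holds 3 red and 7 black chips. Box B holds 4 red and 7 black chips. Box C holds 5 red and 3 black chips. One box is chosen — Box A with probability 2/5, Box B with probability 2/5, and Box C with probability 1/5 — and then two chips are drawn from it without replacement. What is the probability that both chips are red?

From Box A: P(both red) = (3/10)(2/9) = 1/15.
From Box B: P(both red) = (4/11)(3/10) = 6/55.
From Box C: P(both red) = (5/8)(4/7) = 5/14.
Total probability = (2/5)(1/15) + (2/5)(6/55) + (1/5)(5/14) = 1637/11550.

1637/11550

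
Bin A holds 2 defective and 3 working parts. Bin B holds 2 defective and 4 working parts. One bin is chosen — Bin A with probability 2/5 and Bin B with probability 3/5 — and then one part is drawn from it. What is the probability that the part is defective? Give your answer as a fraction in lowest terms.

From Bin A: P(defective) = 2/5.
From Bin B: P(defective) = 2/6.
Total probability = (2/5)(2/5) + (3/5)(2/6) = 9/25.

9/25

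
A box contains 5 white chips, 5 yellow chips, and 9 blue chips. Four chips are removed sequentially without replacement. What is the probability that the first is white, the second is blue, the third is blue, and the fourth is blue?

Each draw changes the counts, so multiply the conditional probabilities along the sequence:
P = 5/19 × 9/18 × 8/17 × 7/16 = 2520/93024 = 35/1292.

35/1292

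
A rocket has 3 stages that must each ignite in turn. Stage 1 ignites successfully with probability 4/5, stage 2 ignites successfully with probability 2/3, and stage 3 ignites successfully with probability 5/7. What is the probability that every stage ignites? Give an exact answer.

The events are sequential, so multiply the conditional probabilities:
P = 4/5 × 2/3 × 5/7 = 40/105 = 8/21.

8/21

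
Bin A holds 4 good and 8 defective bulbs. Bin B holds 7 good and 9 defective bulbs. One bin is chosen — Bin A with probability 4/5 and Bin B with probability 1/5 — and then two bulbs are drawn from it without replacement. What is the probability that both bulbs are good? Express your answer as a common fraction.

237/2200

From Bin A: P(both good) = (4/12)(3/11) = 1/11.
From Bin B: P(both good) = (7/16)(6/15) = 7/40.
Total probability = (4/5)(1/11) + (1/5)(7/40) = 237/2200.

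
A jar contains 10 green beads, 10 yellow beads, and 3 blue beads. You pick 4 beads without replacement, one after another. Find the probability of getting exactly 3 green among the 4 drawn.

One ordering (green drawn first) has probability 10/23 × 9/22 × 8/21 × 13/20 = 9360/212520 = 78/1771.
There are C(4,3) = 4 such orderings, each equally likely, so P = 4 × 78/1771 = 312/1771.

312/1771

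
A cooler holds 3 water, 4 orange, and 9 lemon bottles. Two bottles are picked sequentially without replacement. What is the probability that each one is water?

P = 3/16 × 2/15 = 6/240 = 1/40.

1/40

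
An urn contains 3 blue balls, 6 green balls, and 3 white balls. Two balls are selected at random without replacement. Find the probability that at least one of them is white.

5/11

P(no white) = 9/12 × 8/11 = 72/132 = 6/11.
P(at least one) = 1 − 6/11 = 5/11.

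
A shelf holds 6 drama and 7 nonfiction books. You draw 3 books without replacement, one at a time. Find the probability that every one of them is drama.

10/143

P(every draw is drama) = 6/13 × 5/12 × 4/11 = 120/1716 = 10/143.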